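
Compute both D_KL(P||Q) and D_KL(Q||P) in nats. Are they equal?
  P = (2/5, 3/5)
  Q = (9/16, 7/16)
D_KL(P||Q) = 0.0531, D_KL(Q||P) = 0.0536

KL divergence is not symmetric: D_KL(P||Q) ≠ D_KL(Q||P) in general.

D_KL(P||Q) = 0.0531 nats
D_KL(Q||P) = 0.0536 nats

No, they are not equal!

This asymmetry is why KL divergence is not a true distance metric.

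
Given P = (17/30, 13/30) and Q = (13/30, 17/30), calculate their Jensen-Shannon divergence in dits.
0.0039 dits

Jensen-Shannon divergence is:
JSD(P||Q) = 0.5 × D_KL(P||M) + 0.5 × D_KL(Q||M)
where M = 0.5 × (P + Q) is the mixture distribution.

M = 0.5 × (17/30, 13/30) + 0.5 × (13/30, 17/30) = (1/2, 1/2)

D_KL(P||M) = 0.0039 dits
D_KL(Q||M) = 0.0039 dits

JSD(P||Q) = 0.5 × 0.0039 + 0.5 × 0.0039 = 0.0039 dits

Unlike KL divergence, JSD is symmetric and bounded: 0 ≤ JSD ≤ log(2).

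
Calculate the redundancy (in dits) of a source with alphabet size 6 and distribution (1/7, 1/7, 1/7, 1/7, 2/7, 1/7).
0.0191 dits

Redundancy measures how far a source is from maximum entropy:
R = H_max - H(X)

Maximum entropy for 6 symbols: H_max = log_10(6) = 0.7782 dits
Actual entropy: H(X) = 0.7591 dits
Redundancy: R = 0.7782 - 0.7591 = 0.0191 dits

This redundancy represents potential for compression: the source could be compressed by 0.0191 dits per symbol.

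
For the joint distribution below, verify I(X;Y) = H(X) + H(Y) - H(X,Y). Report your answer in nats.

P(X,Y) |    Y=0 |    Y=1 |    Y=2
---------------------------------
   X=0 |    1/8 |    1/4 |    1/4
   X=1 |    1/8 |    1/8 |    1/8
I(X;Y) = 0.0109 nats

Mutual information has multiple equivalent forms:
- I(X;Y) = H(X) - H(X|Y)
- I(X;Y) = H(Y) - H(Y|X)
- I(X;Y) = H(X) + H(Y) - H(X,Y)

Computing all quantities:
H(X) = 0.6616, H(Y) = 1.0822, H(X,Y) = 1.7329
H(X|Y) = 0.6507, H(Y|X) = 1.0713

Verification:
H(X) - H(X|Y) = 0.6616 - 0.6507 = 0.0109
H(Y) - H(Y|X) = 1.0822 - 1.0713 = 0.0109
H(X) + H(Y) - H(X,Y) = 0.6616 + 1.0822 - 1.7329 = 0.0109

All forms give I(X;Y) = 0.0109 nats. ✓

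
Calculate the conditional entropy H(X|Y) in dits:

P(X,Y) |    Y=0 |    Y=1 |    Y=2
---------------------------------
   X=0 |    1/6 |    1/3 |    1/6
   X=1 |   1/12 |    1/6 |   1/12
0.2764 dits

Using the chain rule: H(X|Y) = H(X,Y) - H(Y)

First, compute H(X,Y) = 0.7280 dits

Marginal P(Y) = (1/4, 1/2, 1/4)
H(Y) = 0.4515 dits

H(X|Y) = H(X,Y) - H(Y) = 0.7280 - 0.4515 = 0.2764 dits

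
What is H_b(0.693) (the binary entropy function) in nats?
0.6167 nats

The binary entropy function is:
H(p) = -p log(p) - (1-p) log(1-p)

H(0.693) = -0.693 × log_e(0.693) - 0.307 × log_e(0.307)
H(0.693) = 0.6167 nats

Note: Binary entropy is maximized at p=0.5 (H=1 bit) and minimized at p=0 or p=1 (H=0).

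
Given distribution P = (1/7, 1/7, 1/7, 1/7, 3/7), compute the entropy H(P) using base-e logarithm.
1.4751 nats

Shannon entropy is H(X) = -Σ p(x) log p(x).

For P = (1/7, 1/7, 1/7, 1/7, 3/7):
H = -1/7 × log_e(1/7) -1/7 × log_e(1/7) -1/7 × log_e(1/7) -1/7 × log_e(1/7) -3/7 × log_e(3/7)
H = 1.4751 nats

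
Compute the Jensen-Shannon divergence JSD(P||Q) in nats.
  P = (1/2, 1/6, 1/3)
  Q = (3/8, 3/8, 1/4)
0.0280 nats

Jensen-Shannon divergence is:
JSD(P||Q) = 0.5 × D_KL(P||M) + 0.5 × D_KL(Q||M)
where M = 0.5 × (P + Q) is the mixture distribution.

M = 0.5 × (1/2, 1/6, 1/3) + 0.5 × (3/8, 3/8, 1/4) = (7/16, 0.270833, 7/24)

D_KL(P||M) = 0.0304 nats
D_KL(Q||M) = 0.0257 nats

JSD(P||Q) = 0.5 × 0.0304 + 0.5 × 0.0257 = 0.0280 nats

Unlike KL divergence, JSD is symmetric and bounded: 0 ≤ JSD ≤ log(2).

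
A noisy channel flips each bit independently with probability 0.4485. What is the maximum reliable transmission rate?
0.0077 bits

For a binary symmetric channel (BSC) with error probability p:
Capacity C = 1 - H(p) bits per symbol

where H(p) = -p log₂(p) - (1-p) log₂(1-p) is the binary entropy function.

H(0.4485) = 0.9923 bits
C = 1 - 0.9923 = 0.0077 bits per symbol

This means we can reliably transmit up to 0.0077 bits of information per channel use.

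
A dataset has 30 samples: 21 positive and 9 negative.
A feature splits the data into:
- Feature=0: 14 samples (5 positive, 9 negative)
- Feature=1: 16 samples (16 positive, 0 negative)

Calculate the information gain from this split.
0.4425 bits

Information Gain = H(Y) - H(Y|Feature)

Before split:
P(positive) = 21/30 = 0.7000
H(Y) = 0.8813 bits

After split:
Feature=0: H = 0.9403 bits (weight = 14/30)
Feature=1: H = 0.0000 bits (weight = 16/30)
H(Y|Feature) = (14/30)×0.9403 + (16/30)×0.0000 = 0.4388 bits

Information Gain = 0.8813 - 0.4388 = 0.4425 bits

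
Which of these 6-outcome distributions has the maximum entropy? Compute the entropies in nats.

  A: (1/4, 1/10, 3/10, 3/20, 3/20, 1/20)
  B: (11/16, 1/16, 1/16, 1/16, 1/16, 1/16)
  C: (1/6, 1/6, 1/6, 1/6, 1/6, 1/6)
C

For a discrete distribution over n outcomes, entropy is maximized by the uniform distribution.

Computing entropies:
H(A) = 1.6569 nats
H(B) = 1.1240 nats
H(C) = 1.7918 nats

The uniform distribution (where all probabilities equal 1/6) achieves the maximum entropy of log_e(6) = 1.7918 nats.

Distribution C has the highest entropy.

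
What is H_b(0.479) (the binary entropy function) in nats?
0.6923 nats

The binary entropy function is:
H(p) = -p log(p) - (1-p) log(1-p)

H(0.479) = -0.479 × log_e(0.479) - 0.521 × log_e(0.521)
H(0.479) = 0.6923 nats

Note: Binary entropy is maximized at p=0.5 (H=1 bit) and minimized at p=0 or p=1 (H=0).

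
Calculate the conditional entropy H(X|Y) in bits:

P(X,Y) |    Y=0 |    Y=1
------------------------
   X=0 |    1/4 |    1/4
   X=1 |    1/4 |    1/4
1.0000 bits

Using the chain rule: H(X|Y) = H(X,Y) - H(Y)

First, compute H(X,Y) = 2.0000 bits

Marginal P(Y) = (1/2, 1/2)
H(Y) = 1.0000 bits

H(X|Y) = H(X,Y) - H(Y) = 2.0000 - 1.0000 = 1.0000 bits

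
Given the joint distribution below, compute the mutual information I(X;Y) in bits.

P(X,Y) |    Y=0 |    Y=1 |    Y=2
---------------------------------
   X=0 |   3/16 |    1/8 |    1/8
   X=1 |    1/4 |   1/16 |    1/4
0.0411 bits

Mutual information: I(X;Y) = H(X) + H(Y) - H(X,Y)

Marginals:
P(X) = (7/16, 9/16), H(X) = 0.9887 bits
P(Y) = (7/16, 3/16, 3/8), H(Y) = 1.5052 bits

Joint entropy: H(X,Y) = 2.4528 bits

I(X;Y) = 0.9887 + 1.5052 - 2.4528 = 0.0411 bits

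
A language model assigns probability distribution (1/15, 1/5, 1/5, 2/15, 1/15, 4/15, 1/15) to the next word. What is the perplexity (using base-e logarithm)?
6.0891

Perplexity is e^H (or exp(H) for natural log).

First, H = -Σ p log p = 1.8065 nats
Perplexity = e^1.8065 = 6.0891

Interpretation: The model's uncertainty is equivalent to choosing uniformly among 6.1 options.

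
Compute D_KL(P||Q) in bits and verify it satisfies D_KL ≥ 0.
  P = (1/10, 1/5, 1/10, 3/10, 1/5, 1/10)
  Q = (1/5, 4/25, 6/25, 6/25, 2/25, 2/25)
0.2312 bits

KL divergence satisfies the Gibbs inequality: D_KL(P||Q) ≥ 0 for all distributions P, Q.

D_KL(P||Q) = Σ p(x) log(p(x)/q(x))
Term by term:
  x=0: 1/10 × log_2[(1/10)/(1/5)] = -0.1000
  x=1: 1/5 × log_2[(1/5)/(4/25)] = 0.0644
  x=2: 1/10 × log_2[(1/10)/(6/25)] = -0.1263
  x=3: 3/10 × log_2[(3/10)/(6/25)] = 0.0966
  x=4: 1/5 × log_2[(1/5)/(2/25)] = 0.2644
  x=5: 1/10 × log_2[(1/10)/(2/25)] = 0.0322
D_KL(P||Q) = 0.2312 bits

D_KL(P||Q) = 0.2312 ≥ 0 ✓

This non-negativity is a fundamental property: relative entropy cannot be negative because it measures how different Q is from P.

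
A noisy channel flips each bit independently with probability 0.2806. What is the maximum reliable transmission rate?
0.1437 bits

For a binary symmetric channel (BSC) with error probability p:
Capacity C = 1 - H(p) bits per symbol

where H(p) = -p log₂(p) - (1-p) log₂(1-p) is the binary entropy function.

H(0.2806) = 0.8563 bits
C = 1 - 0.8563 = 0.1437 bits per symbol

This means we can reliably transmit up to 0.1437 bits of information per channel use.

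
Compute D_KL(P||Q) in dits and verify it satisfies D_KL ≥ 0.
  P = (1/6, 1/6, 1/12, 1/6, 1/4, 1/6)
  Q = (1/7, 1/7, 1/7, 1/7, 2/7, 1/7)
0.0106 dits

KL divergence satisfies the Gibbs inequality: D_KL(P||Q) ≥ 0 for all distributions P, Q.

D_KL(P||Q) = Σ p(x) log(p(x)/q(x))
Term by term:
  x=0: 1/6 × log_10[(1/6)/(1/7)] = 0.0112
  x=1: 1/6 × log_10[(1/6)/(1/7)] = 0.0112
  x=2: 1/12 × log_10[(1/12)/(1/7)] = -0.0195
  x=3: 1/6 × log_10[(1/6)/(1/7)] = 0.0112
  x=4: 1/4 × log_10[(1/4)/(2/7)] = -0.0145
  x=5: 1/6 × log_10[(1/6)/(1/7)] = 0.0112
D_KL(P||Q) = 0.0106 dits

D_KL(P||Q) = 0.0106 ≥ 0 ✓

This non-negativity is a fundamental property: relative entropy cannot be negative because it measures how different Q is from P.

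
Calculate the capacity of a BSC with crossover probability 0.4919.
0.0002 bits

For a binary symmetric channel (BSC) with error probability p:
Capacity C = 1 - H(p) bits per symbol

where H(p) = -p log₂(p) - (1-p) log₂(1-p) is the binary entropy function.

H(0.4919) = 0.9998 bits
C = 1 - 0.9998 = 0.0002 bits per symbol

This means we can reliably transmit up to 0.0002 bits of information per channel use.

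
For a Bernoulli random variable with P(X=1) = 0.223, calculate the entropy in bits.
0.7656 bits

The binary entropy function is:
H(p) = -p log(p) - (1-p) log(1-p)

H(0.223) = -0.223 × log_2(0.223) - 0.777 × log_2(0.777)
H(0.223) = 0.7656 bits

Note: Binary entropy is maximized at p=0.5 (H=1 bit) and minimized at p=0 or p=1 (H=0).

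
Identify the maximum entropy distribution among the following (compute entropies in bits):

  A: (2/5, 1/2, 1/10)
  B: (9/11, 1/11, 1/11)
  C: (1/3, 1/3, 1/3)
C

For a discrete distribution over n outcomes, entropy is maximized by the uniform distribution.

Computing entropies:
H(A) = 1.3610 bits
H(B) = 0.8659 bits
H(C) = 1.5850 bits

The uniform distribution (where all probabilities equal 1/3) achieves the maximum entropy of log_2(3) = 1.5850 bits.

Distribution C has the highest entropy.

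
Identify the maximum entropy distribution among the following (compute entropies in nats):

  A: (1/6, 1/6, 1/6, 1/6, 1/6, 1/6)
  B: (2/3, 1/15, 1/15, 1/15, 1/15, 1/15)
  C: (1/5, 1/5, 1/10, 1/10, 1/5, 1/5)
A

For a discrete distribution over n outcomes, entropy is maximized by the uniform distribution.

Computing entropies:
H(A) = 1.7918 nats
H(B) = 1.1730 nats
H(C) = 1.7481 nats

The uniform distribution (where all probabilities equal 1/6) achieves the maximum entropy of log_e(6) = 1.7918 nats.

Distribution A has the highest entropy.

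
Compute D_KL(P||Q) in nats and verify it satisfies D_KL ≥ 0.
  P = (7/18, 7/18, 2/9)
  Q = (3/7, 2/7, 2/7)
0.0263 nats

KL divergence satisfies the Gibbs inequality: D_KL(P||Q) ≥ 0 for all distributions P, Q.

D_KL(P||Q) = Σ p(x) log(p(x)/q(x))
Term by term:
  x=0: 7/18 × log_e[(7/18)/(3/7)] = -0.0378
  x=1: 7/18 × log_e[(7/18)/(2/7)] = 0.1199
  x=2: 2/9 × log_e[(2/9)/(2/7)] = -0.0558
D_KL(P||Q) = 0.0263 nats

D_KL(P||Q) = 0.0263 ≥ 0 ✓

This non-negativity is a fundamental property: relative entropy cannot be negative because it measures how different Q is from P.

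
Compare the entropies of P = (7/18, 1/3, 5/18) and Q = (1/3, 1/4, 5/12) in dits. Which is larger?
P

Computing entropies in dits:
H(P) = 0.4731
H(Q) = 0.4680

Distribution P has higher entropy.

Intuition: The distribution closer to uniform (more spread out) has higher entropy.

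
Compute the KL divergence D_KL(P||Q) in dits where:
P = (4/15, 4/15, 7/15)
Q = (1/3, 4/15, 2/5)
0.0054 dits

KL divergence: D_KL(P||Q) = Σ p(x) log(p(x)/q(x))

Computing term by term:
  x=0: 4/15 × log_10[(4/15)/(1/3)] = 4/15 × -0.0969 = -0.0258
  x=1: 4/15 × log_10[(4/15)/(4/15)] = 4/15 × 0.0000 = 0.0000
  x=2: 7/15 × log_10[(7/15)/(2/5)] = 7/15 × 0.0669 = 0.0312

D_KL(P||Q) = 0.0054 dits

Note: KL divergence is always non-negative and equals 0 iff P = Q.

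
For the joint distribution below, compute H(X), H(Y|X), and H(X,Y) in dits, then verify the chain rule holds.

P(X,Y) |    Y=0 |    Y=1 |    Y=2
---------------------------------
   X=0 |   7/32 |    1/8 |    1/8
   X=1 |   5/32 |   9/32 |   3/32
H(X,Y) = 0.7474, H(X) = 0.3002, H(Y|X) = 0.4473 (all in dits)

Chain rule: H(X,Y) = H(X) + H(Y|X)

Left side — joint entropy directly:
H(X,Y) = -Σ p(x,y) log p(x,y) = 0.7474 dits

Right side — compute H(Y|X) from the conditional distributions:
P(X) = (15/32, 17/32), so H(X) = 0.3002 dits
H(Y|X) = Σ_x P(X=x) · H(Y|X=x):
  P(Y|X=0) = (7/15, 4/15, 4/15), H(Y|X=0) = 0.4606, weight P(X=0) = 15/32
  P(Y|X=1) = (5/17, 9/17, 3/17), H(Y|X=1) = 0.4355, weight P(X=1) = 17/32
H(Y|X) = 0.4473 dits

H(X) + H(Y|X) = 0.3002 + 0.4473 = 0.7474 dits

Both sides equal 0.7474 dits. ✓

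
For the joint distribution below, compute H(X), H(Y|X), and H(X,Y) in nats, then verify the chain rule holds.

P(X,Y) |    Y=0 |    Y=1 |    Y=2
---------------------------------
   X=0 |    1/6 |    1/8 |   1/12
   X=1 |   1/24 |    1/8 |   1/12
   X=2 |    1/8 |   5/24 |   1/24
H(X,Y) = 2.0842, H(X) = 1.0822, H(Y|X) = 1.0020 (all in nats)

Chain rule: H(X,Y) = H(X) + H(Y|X)

Left side — joint entropy directly:
H(X,Y) = -Σ p(x,y) log p(x,y) = 2.0842 nats

Right side — compute H(Y|X) from the conditional distributions:
P(X) = (3/8, 1/4, 3/8), so H(X) = 1.0822 nats
H(Y|X) = Σ_x P(X=x) · H(Y|X=x):
  P(Y|X=0) = (4/9, 1/3, 2/9), H(Y|X=0) = 1.0609, weight P(X=0) = 3/8
  P(Y|X=1) = (1/6, 1/2, 1/3), H(Y|X=1) = 1.0114, weight P(X=1) = 1/4
  P(Y|X=2) = (1/3, 5/9, 1/9), H(Y|X=2) = 0.9369, weight P(X=2) = 3/8
H(Y|X) = 1.0020 nats

H(X) + H(Y|X) = 1.0822 + 1.0020 = 2.0842 nats

Both sides equal 2.0842 nats. ✓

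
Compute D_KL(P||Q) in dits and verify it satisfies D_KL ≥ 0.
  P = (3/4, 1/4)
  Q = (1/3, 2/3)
0.1576 dits

KL divergence satisfies the Gibbs inequality: D_KL(P||Q) ≥ 0 for all distributions P, Q.

D_KL(P||Q) = Σ p(x) log(p(x)/q(x))
Term by term:
  x=0: 3/4 × log_10[(3/4)/(1/3)] = 0.2641
  x=1: 1/4 × log_10[(1/4)/(2/3)] = -0.1065
D_KL(P||Q) = 0.1576 dits

D_KL(P||Q) = 0.1576 ≥ 0 ✓

This non-negativity is a fundamental property: relative entropy cannot be negative because it measures how different Q is from P.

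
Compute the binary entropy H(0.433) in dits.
0.2971 dits

The binary entropy function is:
H(p) = -p log(p) - (1-p) log(1-p)

H(0.433) = -0.433 × log_10(0.433) - 0.567 × log_10(0.567)
H(0.433) = 0.2971 dits

Note: Binary entropy is maximized at p=0.5 (H=1 bit) and minimized at p=0 or p=1 (H=0).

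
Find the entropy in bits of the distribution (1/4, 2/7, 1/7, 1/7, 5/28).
2.2623 bits

Shannon entropy is H(X) = -Σ p(x) log p(x).

For P = (1/4, 2/7, 1/7, 1/7, 5/28):
H = -1/4 × log_2(1/4) -2/7 × log_2(2/7) -1/7 × log_2(1/7) -1/7 × log_2(1/7) -5/28 × log_2(5/28)
H = 2.2623 bits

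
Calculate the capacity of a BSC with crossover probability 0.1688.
0.3450 bits

For a binary symmetric channel (BSC) with error probability p:
Capacity C = 1 - H(p) bits per symbol

where H(p) = -p log₂(p) - (1-p) log₂(1-p) is the binary entropy function.

H(0.1688) = 0.6550 bits
C = 1 - 0.6550 = 0.3450 bits per symbol

This means we can reliably transmit up to 0.3450 bits of information per channel use.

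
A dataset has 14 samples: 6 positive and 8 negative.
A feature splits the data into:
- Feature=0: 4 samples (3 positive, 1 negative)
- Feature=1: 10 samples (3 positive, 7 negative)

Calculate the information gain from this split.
0.1239 bits

Information Gain = H(Y) - H(Y|Feature)

Before split:
P(positive) = 6/14 = 0.4286
H(Y) = 0.9852 bits

After split:
Feature=0: H = 0.8113 bits (weight = 4/14)
Feature=1: H = 0.8813 bits (weight = 10/14)
H(Y|Feature) = (4/14)×0.8113 + (10/14)×0.8813 = 0.8613 bits

Information Gain = 0.9852 - 0.8613 = 0.1239 bits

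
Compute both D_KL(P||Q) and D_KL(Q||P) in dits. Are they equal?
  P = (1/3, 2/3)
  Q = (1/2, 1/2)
D_KL(P||Q) = 0.0246, D_KL(Q||P) = 0.0256

KL divergence is not symmetric: D_KL(P||Q) ≠ D_KL(Q||P) in general.

D_KL(P||Q) = 0.0246 dits
D_KL(Q||P) = 0.0256 dits

No, they are not equal!

This asymmetry is why KL divergence is not a true distance metric.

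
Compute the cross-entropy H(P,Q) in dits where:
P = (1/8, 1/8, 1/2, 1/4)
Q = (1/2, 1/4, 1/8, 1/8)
0.7902 dits

Cross-entropy: H(P,Q) = -Σ p(x) log q(x)

Alternatively: H(P,Q) = H(P) + D_KL(P||Q)
H(P) = 0.5268 dits
D_KL(P||Q) = 0.2634 dits

H(P,Q) = 0.5268 + 0.2634 = 0.7902 dits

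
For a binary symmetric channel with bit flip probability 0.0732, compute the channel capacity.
0.6222 bits

For a binary symmetric channel (BSC) with error probability p:
Capacity C = 1 - H(p) bits per symbol

where H(p) = -p log₂(p) - (1-p) log₂(1-p) is the binary entropy function.

H(0.0732) = 0.3778 bits
C = 1 - 0.3778 = 0.6222 bits per symbol

This means we can reliably transmit up to 0.6222 bits of information per channel use.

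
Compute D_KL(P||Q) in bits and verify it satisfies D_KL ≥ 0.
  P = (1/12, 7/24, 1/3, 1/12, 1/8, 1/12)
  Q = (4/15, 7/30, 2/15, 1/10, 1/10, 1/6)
0.3297 bits

KL divergence satisfies the Gibbs inequality: D_KL(P||Q) ≥ 0 for all distributions P, Q.

D_KL(P||Q) = Σ p(x) log(p(x)/q(x))
Term by term:
  x=0: 1/12 × log_2[(1/12)/(4/15)] = -0.1398
  x=1: 7/24 × log_2[(7/24)/(7/30)] = 0.0939
  x=2: 1/3 × log_2[(1/3)/(2/15)] = 0.4406
  x=3: 1/12 × log_2[(1/12)/(1/10)] = -0.0219
  x=4: 1/8 × log_2[(1/8)/(1/10)] = 0.0402
  x=5: 1/12 × log_2[(1/12)/(1/6)] = -0.0833
D_KL(P||Q) = 0.3297 bits

D_KL(P||Q) = 0.3297 ≥ 0 ✓

This non-negativity is a fundamental property: relative entropy cannot be negative because it measures how different Q is from P.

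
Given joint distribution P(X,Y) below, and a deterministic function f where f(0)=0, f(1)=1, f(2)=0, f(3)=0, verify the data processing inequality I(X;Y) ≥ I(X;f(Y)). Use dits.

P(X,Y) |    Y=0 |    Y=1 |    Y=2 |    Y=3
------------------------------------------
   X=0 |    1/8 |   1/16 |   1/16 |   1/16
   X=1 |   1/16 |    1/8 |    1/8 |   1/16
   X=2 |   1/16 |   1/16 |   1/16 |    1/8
I(X;Y) = 0.0239, I(X;f(Y)) = 0.0047, inequality holds: 0.0239 ≥ 0.0047

Data Processing Inequality: For any Markov chain X → Y → Z, we have I(X;Y) ≥ I(X;Z).

Here Z = f(Y) is a deterministic function of Y, forming X → Y → Z.

Original I(X;Y) = 0.0239 dits

After applying f:
P(X,Z) where Z=f(Y):
- P(X,Z=0) = P(X,Y=0) + P(X,Y=2) + P(X,Y=3)
- P(X,Z=1) = P(X,Y=1)

I(X;Z) = I(X;f(Y)) = 0.0047 dits

Verification: 0.0239 ≥ 0.0047 ✓

Information cannot be created by processing; the function f can only lose information about X.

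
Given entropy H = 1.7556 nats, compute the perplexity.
5.7869

Perplexity is e^H (or exp(H) for natural log).

H = 1.7556 nats
Perplexity = e^1.7556 = 5.7869

Interpretation: The model's uncertainty is equivalent to choosing uniformly among 5.8 options.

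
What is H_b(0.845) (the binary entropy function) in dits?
0.1873 dits

The binary entropy function is:
H(p) = -p log(p) - (1-p) log(1-p)

H(0.845) = -0.845 × log_10(0.845) - 0.155 × log_10(0.155)
H(0.845) = 0.1873 dits

Note: Binary entropy is maximized at p=0.5 (H=1 bit) and minimized at p=0 or p=1 (H=0).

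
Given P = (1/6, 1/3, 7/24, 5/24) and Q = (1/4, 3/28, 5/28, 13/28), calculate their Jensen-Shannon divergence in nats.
0.0665 nats

Jensen-Shannon divergence is:
JSD(P||Q) = 0.5 × D_KL(P||M) + 0.5 × D_KL(Q||M)
where M = 0.5 × (P + Q) is the mixture distribution.

M = 0.5 × (1/6, 1/3, 7/24, 5/24) + 0.5 × (1/4, 3/28, 5/28, 13/28) = (5/24, 0.220238, 0.235119, 0.33631)

D_KL(P||M) = 0.0640 nats
D_KL(Q||M) = 0.0690 nats

JSD(P||Q) = 0.5 × 0.0640 + 0.5 × 0.0690 = 0.0665 nats

Unlike KL divergence, JSD is symmetric and bounded: 0 ≤ JSD ≤ log(2).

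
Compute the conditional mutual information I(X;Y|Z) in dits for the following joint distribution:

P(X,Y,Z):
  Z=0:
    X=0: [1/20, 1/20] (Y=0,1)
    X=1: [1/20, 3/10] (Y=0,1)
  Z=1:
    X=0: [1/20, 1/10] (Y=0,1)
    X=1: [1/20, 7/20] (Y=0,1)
0.0174 dits

Conditional mutual information: I(X;Y|Z) = H(X|Z) + H(Y|Z) - H(X,Y|Z)

H(Z) = 0.2989
H(X,Z) = 0.5423 → H(X|Z) = 0.2435
H(Y,Z) = 0.5156 → H(Y|Z) = 0.2168
H(X,Y,Z) = 0.7417 → H(X,Y|Z) = 0.4428

I(X;Y|Z) = 0.2435 + 0.2168 - 0.4428 = 0.0174 dits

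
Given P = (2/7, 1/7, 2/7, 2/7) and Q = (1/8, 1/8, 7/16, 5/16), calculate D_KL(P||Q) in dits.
0.0469 dits

KL divergence: D_KL(P||Q) = Σ p(x) log(p(x)/q(x))

Computing term by term:
  x=0: 2/7 × log_10[(2/7)/(1/8)] = 2/7 × 0.3590 = 0.1026
  x=1: 1/7 × log_10[(1/7)/(1/8)] = 1/7 × 0.0580 = 0.0083
  x=2: 2/7 × log_10[(2/7)/(7/16)] = 2/7 × -0.1850 = -0.0529
  x=3: 2/7 × log_10[(2/7)/(5/16)] = 2/7 × -0.0389 = -0.0111

D_KL(P||Q) = 0.0469 dits

Note: KL divergence is always non-negative and equals 0 iff P = Q.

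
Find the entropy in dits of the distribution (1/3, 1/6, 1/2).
0.4392 dits

Shannon entropy is H(X) = -Σ p(x) log p(x).

For P = (1/3, 1/6, 1/2):
H = -1/3 × log_10(1/3) -1/6 × log_10(1/6) -1/2 × log_10(1/2)
H = 0.4392 dits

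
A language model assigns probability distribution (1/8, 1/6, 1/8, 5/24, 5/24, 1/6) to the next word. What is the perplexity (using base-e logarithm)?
5.8750

Perplexity is e^H (or exp(H) for natural log).

First, H = -Σ p log p = 1.7707 nats
Perplexity = e^1.7707 = 5.8750

Interpretation: The model's uncertainty is equivalent to choosing uniformly among 5.9 options.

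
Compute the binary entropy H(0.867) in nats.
0.3921 nats

The binary entropy function is:
H(p) = -p log(p) - (1-p) log(1-p)

H(0.867) = -0.867 × log_e(0.867) - 0.133 × log_e(0.133)
H(0.867) = 0.3921 nats

Note: Binary entropy is maximized at p=0.5 (H=1 bit) and minimized at p=0 or p=1 (H=0).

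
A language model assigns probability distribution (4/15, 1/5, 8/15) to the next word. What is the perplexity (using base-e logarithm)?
2.7445

Perplexity is e^H (or exp(H) for natural log).

First, H = -Σ p log p = 1.0096 nats
Perplexity = e^1.0096 = 2.7445

Interpretation: The model's uncertainty is equivalent to choosing uniformly among 2.7 options.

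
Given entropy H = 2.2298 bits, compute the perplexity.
4.6907

Perplexity is 2^H (or exp(H) for natural log).

H = 2.2298 bits
Perplexity = 2^2.2298 = 4.6907

Interpretation: The model's uncertainty is equivalent to choosing uniformly among 4.7 options.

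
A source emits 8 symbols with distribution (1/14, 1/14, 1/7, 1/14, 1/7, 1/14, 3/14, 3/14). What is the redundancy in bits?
0.1576 bits

Redundancy measures how far a source is from maximum entropy:
R = H_max - H(X)

Maximum entropy for 8 symbols: H_max = log_2(8) = 3.0000 bits
Actual entropy: H(X) = 2.8424 bits
Redundancy: R = 3.0000 - 2.8424 = 0.1576 bits

This redundancy represents potential for compression: the source could be compressed by 0.1576 bits per symbol.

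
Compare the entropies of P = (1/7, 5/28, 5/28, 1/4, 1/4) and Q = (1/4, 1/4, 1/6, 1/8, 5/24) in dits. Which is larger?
P

Computing entropies in dits:
H(P) = 0.6890
H(Q) = 0.6855

Distribution P has higher entropy.

Intuition: The distribution closer to uniform (more spread out) has higher entropy.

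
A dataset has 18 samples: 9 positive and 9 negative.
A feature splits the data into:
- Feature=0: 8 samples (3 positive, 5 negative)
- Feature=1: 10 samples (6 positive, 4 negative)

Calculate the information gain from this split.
0.0364 bits

Information Gain = H(Y) - H(Y|Feature)

Before split:
P(positive) = 9/18 = 0.5000
H(Y) = 1.0000 bits

After split:
Feature=0: H = 0.9544 bits (weight = 8/18)
Feature=1: H = 0.9710 bits (weight = 10/18)
H(Y|Feature) = (8/18)×0.9544 + (10/18)×0.9710 = 0.9636 bits

Information Gain = 1.0000 - 0.9636 = 0.0364 bits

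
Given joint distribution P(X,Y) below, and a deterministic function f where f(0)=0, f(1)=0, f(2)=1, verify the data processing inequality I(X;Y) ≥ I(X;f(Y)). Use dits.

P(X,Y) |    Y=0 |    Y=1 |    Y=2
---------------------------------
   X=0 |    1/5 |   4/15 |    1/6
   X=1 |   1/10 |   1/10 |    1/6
I(X;Y) = 0.0088, I(X;f(Y)) = 0.0082, inequality holds: 0.0088 ≥ 0.0082

Data Processing Inequality: For any Markov chain X → Y → Z, we have I(X;Y) ≥ I(X;Z).

Here Z = f(Y) is a deterministic function of Y, forming X → Y → Z.

Original I(X;Y) = 0.0088 dits

After applying f:
P(X,Z) where Z=f(Y):
- P(X,Z=0) = P(X,Y=0) + P(X,Y=1)
- P(X,Z=1) = P(X,Y=2)

I(X;Z) = I(X;f(Y)) = 0.0082 dits

Verification: 0.0088 ≥ 0.0082 ✓

Information cannot be created by processing; the function f can only lose information about X.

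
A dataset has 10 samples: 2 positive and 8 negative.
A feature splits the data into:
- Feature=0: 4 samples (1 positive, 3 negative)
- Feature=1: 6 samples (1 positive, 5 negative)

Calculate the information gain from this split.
0.0074 bits

Information Gain = H(Y) - H(Y|Feature)

Before split:
P(positive) = 2/10 = 0.2000
H(Y) = 0.7219 bits

After split:
Feature=0: H = 0.8113 bits (weight = 4/10)
Feature=1: H = 0.6500 bits (weight = 6/10)
H(Y|Feature) = (4/10)×0.8113 + (6/10)×0.6500 = 0.7145 bits

Information Gain = 0.7219 - 0.7145 = 0.0074 bits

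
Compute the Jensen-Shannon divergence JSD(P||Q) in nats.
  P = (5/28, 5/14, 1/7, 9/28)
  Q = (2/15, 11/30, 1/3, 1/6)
0.0338 nats

Jensen-Shannon divergence is:
JSD(P||Q) = 0.5 × D_KL(P||M) + 0.5 × D_KL(Q||M)
where M = 0.5 × (P + Q) is the mixture distribution.

M = 0.5 × (5/28, 5/14, 1/7, 9/28) + 0.5 × (2/15, 11/30, 1/3, 1/6) = (0.155952, 0.361905, 5/21, 0.244048)

D_KL(P||M) = 0.0350 nats
D_KL(Q||M) = 0.0325 nats

JSD(P||Q) = 0.5 × 0.0350 + 0.5 × 0.0325 = 0.0338 nats

Unlike KL divergence, JSD is symmetric and bounded: 0 ≤ JSD ≤ log(2).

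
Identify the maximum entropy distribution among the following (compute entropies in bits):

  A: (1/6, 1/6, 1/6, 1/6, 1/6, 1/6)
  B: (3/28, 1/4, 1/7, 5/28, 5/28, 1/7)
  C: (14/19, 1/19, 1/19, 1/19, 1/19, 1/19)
A

For a discrete distribution over n outcomes, entropy is maximized by the uniform distribution.

Computing entropies:
H(A) = 2.5850 bits
H(B) = 2.5350 bits
H(C) = 1.4425 bits

The uniform distribution (where all probabilities equal 1/6) achieves the maximum entropy of log_2(6) = 2.5850 bits.

Distribution A has the highest entropy.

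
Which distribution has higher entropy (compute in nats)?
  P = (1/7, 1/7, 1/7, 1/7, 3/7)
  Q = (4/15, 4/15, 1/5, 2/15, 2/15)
Q

Computing entropies in nats:
H(P) = 1.4751
H(Q) = 1.5641

Distribution Q has higher entropy.

Intuition: The distribution closer to uniform (more spread out) has higher entropy.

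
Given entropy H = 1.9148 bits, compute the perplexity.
3.7706

Perplexity is 2^H (or exp(H) for natural log).

H = 1.9148 bits
Perplexity = 2^1.9148 = 3.7706

Interpretation: The model's uncertainty is equivalent to choosing uniformly among 3.8 options.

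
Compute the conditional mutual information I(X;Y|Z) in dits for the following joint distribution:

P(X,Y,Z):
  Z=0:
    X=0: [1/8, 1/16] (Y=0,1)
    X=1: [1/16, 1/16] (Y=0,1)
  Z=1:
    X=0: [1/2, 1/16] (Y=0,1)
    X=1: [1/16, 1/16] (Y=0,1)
0.0206 dits

Conditional mutual information: I(X;Y|Z) = H(X|Z) + H(Y|Z) - H(X,Y|Z)

H(Z) = 0.2697
H(X,Z) = 0.5026 → H(X|Z) = 0.2329
H(Y,Z) = 0.5026 → H(Y|Z) = 0.2329
H(X,Y,Z) = 0.7149 → H(X,Y|Z) = 0.4452

I(X;Y|Z) = 0.2329 + 0.2329 - 0.4452 = 0.0206 dits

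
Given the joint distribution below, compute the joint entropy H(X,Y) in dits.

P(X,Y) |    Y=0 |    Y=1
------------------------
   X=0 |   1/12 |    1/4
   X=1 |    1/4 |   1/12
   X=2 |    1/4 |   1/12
0.7213 dits

Joint entropy is H(X,Y) = -Σ_{x,y} p(x,y) log p(x,y).

Summing over all non-zero entries:
H(X,Y) = -[1/12·log_10(1/12) + 1/4·log_10(1/4) + 1/4·log_10(1/4) + 1/12·log_10(1/12) + 1/4·log_10(1/4) + 1/12·log_10(1/12)]
H(X,Y) = 0.7213 dits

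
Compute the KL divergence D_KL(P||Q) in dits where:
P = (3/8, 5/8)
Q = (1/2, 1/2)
0.0137 dits

KL divergence: D_KL(P||Q) = Σ p(x) log(p(x)/q(x))

Computing term by term:
  x=0: 3/8 × log_10[(3/8)/(1/2)] = 3/8 × -0.1249 = -0.0469
  x=1: 5/8 × log_10[(5/8)/(1/2)] = 5/8 × 0.0969 = 0.0606

D_KL(P||Q) = 0.0137 dits

Note: KL divergence is always non-negative and equals 0 iff P = Q.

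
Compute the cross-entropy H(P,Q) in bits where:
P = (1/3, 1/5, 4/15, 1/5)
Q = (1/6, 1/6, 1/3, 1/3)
2.1183 bits

Cross-entropy: H(P,Q) = -Σ p(x) log q(x)

Alternatively: H(P,Q) = H(P) + D_KL(P||Q)
H(P) = 1.9656 bits
D_KL(P||Q) = 0.1527 bits

H(P,Q) = 1.9656 + 0.1527 = 2.1183 bits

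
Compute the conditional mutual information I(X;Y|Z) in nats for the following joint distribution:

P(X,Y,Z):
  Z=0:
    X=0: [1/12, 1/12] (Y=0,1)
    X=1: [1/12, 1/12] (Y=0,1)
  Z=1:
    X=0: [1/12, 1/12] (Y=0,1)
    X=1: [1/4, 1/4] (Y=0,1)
0.0000 nats

Conditional mutual information: I(X;Y|Z) = H(X|Z) + H(Y|Z) - H(X,Y|Z)

H(Z) = 0.6365
H(X,Z) = 1.2425 → H(X|Z) = 0.6059
H(Y,Z) = 1.3297 → H(Y|Z) = 0.6931
H(X,Y,Z) = 1.9356 → H(X,Y|Z) = 1.2991

I(X;Y|Z) = 0.6059 + 0.6931 - 1.2991 = 0.0000 nats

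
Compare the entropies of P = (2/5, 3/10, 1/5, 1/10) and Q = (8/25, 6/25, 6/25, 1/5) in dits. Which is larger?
Q

Computing entropies in dits:
H(P) = 0.5558
H(Q) = 0.5956

Distribution Q has higher entropy.

Intuition: The distribution closer to uniform (more spread out) has higher entropy.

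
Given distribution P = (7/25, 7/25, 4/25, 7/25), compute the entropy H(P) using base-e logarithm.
1.3625 nats

Shannon entropy is H(X) = -Σ p(x) log p(x).

For P = (7/25, 7/25, 4/25, 7/25):
H = -7/25 × log_e(7/25) -7/25 × log_e(7/25) -4/25 × log_e(4/25) -7/25 × log_e(7/25)
H = 1.3625 nats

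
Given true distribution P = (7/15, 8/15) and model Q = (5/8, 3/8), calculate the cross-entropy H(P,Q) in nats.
0.7424 nats

Cross-entropy: H(P,Q) = -Σ p(x) log q(x)

Alternatively: H(P,Q) = H(P) + D_KL(P||Q)
H(P) = 0.6909 nats
D_KL(P||Q) = 0.0515 nats

H(P,Q) = 0.6909 + 0.0515 = 0.7424 nats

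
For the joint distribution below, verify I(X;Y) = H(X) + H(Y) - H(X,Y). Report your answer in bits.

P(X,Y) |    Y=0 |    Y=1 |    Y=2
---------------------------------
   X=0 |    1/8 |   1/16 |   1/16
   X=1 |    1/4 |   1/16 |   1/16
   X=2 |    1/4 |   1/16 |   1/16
I(X;Y) = 0.0157 bits

Mutual information has multiple equivalent forms:
- I(X;Y) = H(X) - H(X|Y)
- I(X;Y) = H(Y) - H(Y|X)
- I(X;Y) = H(X) + H(Y) - H(X,Y)

Computing all quantities:
H(X) = 1.5613, H(Y) = 1.3294, H(X,Y) = 2.8750
H(X|Y) = 1.5456, H(Y|X) = 1.3137

Verification:
H(X) - H(X|Y) = 1.5613 - 1.5456 = 0.0157
H(Y) - H(Y|X) = 1.3294 - 1.3137 = 0.0157
H(X) + H(Y) - H(X,Y) = 1.5613 + 1.3294 - 2.8750 = 0.0157

All forms give I(X;Y) = 0.0157 bits. ✓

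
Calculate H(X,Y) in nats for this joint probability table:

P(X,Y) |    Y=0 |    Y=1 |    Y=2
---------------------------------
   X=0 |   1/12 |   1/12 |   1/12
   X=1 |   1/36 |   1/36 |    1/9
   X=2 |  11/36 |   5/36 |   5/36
1.9751 nats

Joint entropy is H(X,Y) = -Σ_{x,y} p(x,y) log p(x,y).

Summing over all non-zero entries:
H(X,Y) = -[1/12·log_e(1/12) + 1/12·log_e(1/12) + 1/12·log_e(1/12) + 1/36·log_e(1/36) + 1/36·log_e(1/36) + 1/9·log_e(1/9) + 11/36·log_e(11/36) + 5/36·log_e(5/36) + 5/36·log_e(5/36)]
H(X,Y) = 1.9751 nats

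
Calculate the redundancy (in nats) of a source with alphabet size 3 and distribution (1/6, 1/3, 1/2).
0.0872 nats

Redundancy measures how far a source is from maximum entropy:
R = H_max - H(X)

Maximum entropy for 3 symbols: H_max = log_e(3) = 1.0986 nats
Actual entropy: H(X) = 1.0114 nats
Redundancy: R = 1.0986 - 1.0114 = 0.0872 nats

This redundancy represents potential for compression: the source could be compressed by 0.0872 nats per symbol.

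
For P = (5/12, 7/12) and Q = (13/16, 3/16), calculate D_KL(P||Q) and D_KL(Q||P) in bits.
D_KL(P||Q) = 0.5537, D_KL(Q||P) = 0.4758

KL divergence is not symmetric: D_KL(P||Q) ≠ D_KL(Q||P) in general.

D_KL(P||Q) = 0.5537 bits
D_KL(Q||P) = 0.4758 bits

No, they are not equal!

This asymmetry is why KL divergence is not a true distance metric.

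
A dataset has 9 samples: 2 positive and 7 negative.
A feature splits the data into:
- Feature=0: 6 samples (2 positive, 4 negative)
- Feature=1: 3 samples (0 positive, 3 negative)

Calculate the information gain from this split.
0.1520 bits

Information Gain = H(Y) - H(Y|Feature)

Before split:
P(positive) = 2/9 = 0.2222
H(Y) = 0.7642 bits

After split:
Feature=0: H = 0.9183 bits (weight = 6/9)
Feature=1: H = 0.0000 bits (weight = 3/9)
H(Y|Feature) = (6/9)×0.9183 + (3/9)×0.0000 = 0.6122 bits

Information Gain = 0.7642 - 0.6122 = 0.1520 bits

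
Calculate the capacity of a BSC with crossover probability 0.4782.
0.0014 bits

For a binary symmetric channel (BSC) with error probability p:
Capacity C = 1 - H(p) bits per symbol

where H(p) = -p log₂(p) - (1-p) log₂(1-p) is the binary entropy function.

H(0.4782) = 0.9986 bits
C = 1 - 0.9986 = 0.0014 bits per symbol

This means we can reliably transmit up to 0.0014 bits of information per channel use.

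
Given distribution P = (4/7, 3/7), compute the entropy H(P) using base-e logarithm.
0.6829 nats

Shannon entropy is H(X) = -Σ p(x) log p(x).

For P = (4/7, 3/7):
H = -4/7 × log_e(4/7) -3/7 × log_e(3/7)
H = 0.6829 nats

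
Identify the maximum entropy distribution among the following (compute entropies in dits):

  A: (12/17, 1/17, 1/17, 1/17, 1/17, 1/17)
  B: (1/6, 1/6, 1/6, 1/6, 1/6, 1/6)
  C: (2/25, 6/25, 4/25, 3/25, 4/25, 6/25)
B

For a discrete distribution over n outcomes, entropy is maximized by the uniform distribution.

Computing entropies:
H(A) = 0.4687 dits
H(B) = 0.7782 dits
H(C) = 0.7504 dits

The uniform distribution (where all probabilities equal 1/6) achieves the maximum entropy of log_10(6) = 0.7782 dits.

Distribution B has the highest entropy.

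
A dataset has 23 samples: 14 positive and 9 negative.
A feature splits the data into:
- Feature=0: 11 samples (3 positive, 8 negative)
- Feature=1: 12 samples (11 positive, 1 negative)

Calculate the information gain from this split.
0.3454 bits

Information Gain = H(Y) - H(Y|Feature)

Before split:
P(positive) = 14/23 = 0.6087
H(Y) = 0.9656 bits

After split:
Feature=0: H = 0.8454 bits (weight = 11/23)
Feature=1: H = 0.4138 bits (weight = 12/23)
H(Y|Feature) = (11/23)×0.8454 + (12/23)×0.4138 = 0.6202 bits

Information Gain = 0.9656 - 0.6202 = 0.3454 bits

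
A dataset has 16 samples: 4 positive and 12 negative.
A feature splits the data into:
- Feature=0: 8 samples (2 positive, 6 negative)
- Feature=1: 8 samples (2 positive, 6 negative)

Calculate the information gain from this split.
0.0000 bits

Information Gain = H(Y) - H(Y|Feature)

Before split:
P(positive) = 4/16 = 0.2500
H(Y) = 0.8113 bits

After split:
Feature=0: H = 0.8113 bits (weight = 8/16)
Feature=1: H = 0.8113 bits (weight = 8/16)
H(Y|Feature) = (8/16)×0.8113 + (8/16)×0.8113 = 0.8113 bits

Information Gain = 0.8113 - 0.8113 = 0.0000 bits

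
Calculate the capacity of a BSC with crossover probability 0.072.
0.6267 bits

For a binary symmetric channel (BSC) with error probability p:
Capacity C = 1 - H(p) bits per symbol

where H(p) = -p log₂(p) - (1-p) log₂(1-p) is the binary entropy function.

H(0.072) = 0.3733 bits
C = 1 - 0.3733 = 0.6267 bits per symbol

This means we can reliably transmit up to 0.6267 bits of information per channel use.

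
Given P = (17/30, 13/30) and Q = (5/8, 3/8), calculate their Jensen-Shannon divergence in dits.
0.0008 dits

Jensen-Shannon divergence is:
JSD(P||Q) = 0.5 × D_KL(P||M) + 0.5 × D_KL(Q||M)
where M = 0.5 × (P + Q) is the mixture distribution.

M = 0.5 × (17/30, 13/30) + 0.5 × (5/8, 3/8) = (0.595833, 0.404167)

D_KL(P||M) = 0.0008 dits
D_KL(Q||M) = 0.0008 dits

JSD(P||Q) = 0.5 × 0.0008 + 0.5 × 0.0008 = 0.0008 dits

Unlike KL divergence, JSD is symmetric and bounded: 0 ≤ JSD ≤ log(2).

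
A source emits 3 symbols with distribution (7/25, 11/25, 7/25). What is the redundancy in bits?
0.0354 bits

Redundancy measures how far a source is from maximum entropy:
R = H_max - H(X)

Maximum entropy for 3 symbols: H_max = log_2(3) = 1.5850 bits
Actual entropy: H(X) = 1.5496 bits
Redundancy: R = 1.5850 - 1.5496 = 0.0354 bits

This redundancy represents potential for compression: the source could be compressed by 0.0354 bits per symbol.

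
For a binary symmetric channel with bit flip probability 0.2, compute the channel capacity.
0.2781 bits

For a binary symmetric channel (BSC) with error probability p:
Capacity C = 1 - H(p) bits per symbol

where H(p) = -p log₂(p) - (1-p) log₂(1-p) is the binary entropy function.

H(0.2) = 0.7219 bits
C = 1 - 0.7219 = 0.2781 bits per symbol

This means we can reliably transmit up to 0.2781 bits of information per channel use.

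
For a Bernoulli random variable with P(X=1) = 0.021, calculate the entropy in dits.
0.0443 dits

The binary entropy function is:
H(p) = -p log(p) - (1-p) log(1-p)

H(0.021) = -0.021 × log_10(0.021) - 0.979 × log_10(0.979)
H(0.021) = 0.0443 dits

Note: Binary entropy is maximized at p=0.5 (H=1 bit) and minimized at p=0 or p=1 (H=0).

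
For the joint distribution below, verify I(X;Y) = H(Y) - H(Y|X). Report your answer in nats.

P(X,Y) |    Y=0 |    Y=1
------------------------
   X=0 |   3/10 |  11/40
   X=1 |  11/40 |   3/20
I(X;Y) = 0.0079 nats

Mutual information has multiple equivalent forms:
- I(X;Y) = H(X) - H(X|Y)
- I(X;Y) = H(Y) - H(Y|X)
- I(X;Y) = H(X) + H(Y) - H(X,Y)

Computing all quantities:
H(X) = 0.6819, H(Y) = 0.6819, H(X,Y) = 1.3558
H(X|Y) = 0.6739, H(Y|X) = 0.6739

Verification:
H(X) - H(X|Y) = 0.6819 - 0.6739 = 0.0079
H(Y) - H(Y|X) = 0.6819 - 0.6739 = 0.0079
H(X) + H(Y) - H(X,Y) = 0.6819 + 0.6819 - 1.3558 = 0.0079

All forms give I(X;Y) = 0.0079 nats. ✓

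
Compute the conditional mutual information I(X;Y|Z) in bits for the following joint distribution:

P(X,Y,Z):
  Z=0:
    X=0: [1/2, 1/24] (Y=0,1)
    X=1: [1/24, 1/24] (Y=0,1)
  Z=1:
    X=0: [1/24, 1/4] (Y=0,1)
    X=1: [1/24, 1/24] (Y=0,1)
0.0895 bits

Conditional mutual information: I(X;Y|Z) = H(X|Z) + H(Y|Z) - H(X,Y|Z)

H(Z) = 0.9544
H(X,Z) = 1.5951 → H(X|Z) = 0.6406
H(Y,Z) = 1.5951 → H(Y|Z) = 0.6406
H(X,Y,Z) = 2.1462 → H(X,Y|Z) = 1.1918

I(X;Y|Z) = 0.6406 + 0.6406 - 1.1918 = 0.0895 bits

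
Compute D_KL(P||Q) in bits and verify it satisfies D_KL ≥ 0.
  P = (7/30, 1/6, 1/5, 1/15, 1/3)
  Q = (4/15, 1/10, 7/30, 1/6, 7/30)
0.1168 bits

KL divergence satisfies the Gibbs inequality: D_KL(P||Q) ≥ 0 for all distributions P, Q.

D_KL(P||Q) = Σ p(x) log(p(x)/q(x))
Term by term:
  x=0: 7/30 × log_2[(7/30)/(4/15)] = -0.0450
  x=1: 1/6 × log_2[(1/6)/(1/10)] = 0.1228
  x=2: 1/5 × log_2[(1/5)/(7/30)] = -0.0445
  x=3: 1/15 × log_2[(1/15)/(1/6)] = -0.0881
  x=4: 1/3 × log_2[(1/3)/(7/30)] = 0.1715
D_KL(P||Q) = 0.1168 bits

D_KL(P||Q) = 0.1168 ≥ 0 ✓

This non-negativity is a fundamental property: relative entropy cannot be negative because it measures how different Q is from P.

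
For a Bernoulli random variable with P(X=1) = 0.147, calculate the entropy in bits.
0.6023 bits

The binary entropy function is:
H(p) = -p log(p) - (1-p) log(1-p)

H(0.147) = -0.147 × log_2(0.147) - 0.853 × log_2(0.853)
H(0.147) = 0.6023 bits

Note: Binary entropy is maximized at p=0.5 (H=1 bit) and minimized at p=0 or p=1 (H=0).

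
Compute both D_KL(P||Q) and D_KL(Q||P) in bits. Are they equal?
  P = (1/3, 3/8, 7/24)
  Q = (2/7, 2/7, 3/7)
D_KL(P||Q) = 0.0593, D_KL(Q||P) = 0.0623

KL divergence is not symmetric: D_KL(P||Q) ≠ D_KL(Q||P) in general.

D_KL(P||Q) = 0.0593 bits
D_KL(Q||P) = 0.0623 bits

No, they are not equal!

This asymmetry is why KL divergence is not a true distance metric.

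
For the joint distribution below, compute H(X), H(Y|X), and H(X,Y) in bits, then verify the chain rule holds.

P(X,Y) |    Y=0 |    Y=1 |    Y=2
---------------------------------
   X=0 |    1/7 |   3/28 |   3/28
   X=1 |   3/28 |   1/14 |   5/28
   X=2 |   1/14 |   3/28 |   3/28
H(X,Y) = 3.1151, H(X) = 1.5774, H(Y|X) = 1.5377 (all in bits)

Chain rule: H(X,Y) = H(X) + H(Y|X)

Left side — joint entropy directly:
H(X,Y) = -Σ p(x,y) log p(x,y) = 3.1151 bits

Right side — compute H(Y|X) from the conditional distributions:
P(X) = (5/14, 5/14, 2/7), so H(X) = 1.5774 bits
H(Y|X) = Σ_x P(X=x) · H(Y|X=x):
  P(Y|X=0) = (2/5, 3/10, 3/10), H(Y|X=0) = 1.5710, weight P(X=0) = 5/14
  P(Y|X=1) = (3/10, 1/5, 1/2), H(Y|X=1) = 1.4855, weight P(X=1) = 5/14
  P(Y|X=2) = (1/4, 3/8, 3/8), H(Y|X=2) = 1.5613, weight P(X=2) = 2/7
H(Y|X) = 1.5377 bits

H(X) + H(Y|X) = 1.5774 + 1.5377 = 3.1151 bits

Both sides equal 3.1151 bits. ✓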